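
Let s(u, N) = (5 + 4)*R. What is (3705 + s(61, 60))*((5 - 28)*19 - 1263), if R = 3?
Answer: -6344400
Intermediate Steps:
s(u, N) = 27 (s(u, N) = (5 + 4)*3 = 9*3 = 27)
(3705 + s(61, 60))*((5 - 28)*19 - 1263) = (3705 + 27)*((5 - 28)*19 - 1263) = 3732*(-23*19 - 1263) = 3732*(-437 - 1263) = 3732*(-1700) = -6344400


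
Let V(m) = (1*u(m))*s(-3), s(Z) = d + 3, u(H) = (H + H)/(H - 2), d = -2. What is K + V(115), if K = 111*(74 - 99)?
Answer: -313345/113 ≈ -2773.0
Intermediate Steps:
u(H) = 2*H/(-2 + H) (u(H) = (2*H)/(-2 + H) = 2*H/(-2 + H))
K = -2775 (K = 111*(-25) = -2775)
s(Z) = 1 (s(Z) = -2 + 3 = 1)
V(m) = 2*m/(-2 + m) (V(m) = (1*(2*m/(-2 + m)))*1 = (2*m/(-2 + m))*1 = 2*m/(-2 + m))
K + V(115) = -2775 + 2*115/(-2 + 115) = -2775 + 2*115/113 = -2775 + 2*115*(1/113) = -2775 + 230/113 = -313345/113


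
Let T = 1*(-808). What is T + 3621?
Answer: 2813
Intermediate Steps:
T = -808
T + 3621 = -808 + 3621 = 2813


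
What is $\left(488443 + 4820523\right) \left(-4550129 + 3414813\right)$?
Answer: $-6027354043256$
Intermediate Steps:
$\left(488443 + 4820523\right) \left(-4550129 + 3414813\right) = 5308966 \left(-1135316\right) = -6027354043256$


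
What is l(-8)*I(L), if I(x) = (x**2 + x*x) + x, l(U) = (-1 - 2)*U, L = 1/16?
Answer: 27/16 ≈ 1.6875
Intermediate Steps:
L = 1/16 ≈ 0.062500
l(U) = -3*U
I(x) = x + 2*x**2 (I(x) = (x**2 + x**2) + x = 2*x**2 + x = x + 2*x**2)
l(-8)*I(L) = (-3*(-8))*((1 + 2*(1/16))/16) = 24*((1 + 1/8)/16) = 24*((1/16)*(9/8)) = 24*(9/128) = 27/16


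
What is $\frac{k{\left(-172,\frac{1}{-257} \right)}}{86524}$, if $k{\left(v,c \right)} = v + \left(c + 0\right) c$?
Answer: $- \frac{11360427}{5714823676} \approx -0.0019879$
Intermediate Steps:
$k{\left(v,c \right)} = v + c^{2}$ ($k{\left(v,c \right)} = v + c c = v + c^{2}$)
$\frac{k{\left(-172,\frac{1}{-257} \right)}}{86524} = \frac{-172 + \left(\frac{1}{-257}\right)^{2}}{86524} = \left(-172 + \left(- \frac{1}{257}\right)^{2}\right) \frac{1}{86524} = \left(-172 + \frac{1}{66049}\right) \frac{1}{86524} = \left(- \frac{11360427}{66049}\right) \frac{1}{86524} = - \frac{11360427}{5714823676}$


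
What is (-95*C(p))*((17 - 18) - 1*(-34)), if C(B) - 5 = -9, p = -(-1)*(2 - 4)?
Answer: 12540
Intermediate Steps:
p = -2 (p = -(-1)*(-2) = -1*2 = -2)
C(B) = -4 (C(B) = 5 - 9 = -4)
(-95*C(p))*((17 - 18) - 1*(-34)) = (-95*(-4))*((17 - 18) - 1*(-34)) = 380*(-1 + 34) = 380*33 = 12540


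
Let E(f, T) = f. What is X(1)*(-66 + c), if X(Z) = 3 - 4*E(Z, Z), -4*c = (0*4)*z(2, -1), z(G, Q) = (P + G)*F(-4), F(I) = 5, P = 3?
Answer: 66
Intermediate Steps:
z(G, Q) = 15 + 5*G (z(G, Q) = (3 + G)*5 = 15 + 5*G)
c = 0 (c = -0*4*(15 + 5*2)/4 = -0*(15 + 10) = -0*25 = -¼*0 = 0)
X(Z) = 3 - 4*Z
X(1)*(-66 + c) = (3 - 4*1)*(-66 + 0) = (3 - 4)*(-66) = -1*(-66) = 66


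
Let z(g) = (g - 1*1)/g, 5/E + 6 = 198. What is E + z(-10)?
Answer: 1081/960 ≈ 1.1260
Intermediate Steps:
E = 5/192 (E = 5/(-6 + 198) = 5/192 ≈ 0.026042)
z(g) = (-1 + g)/g (z(g) = (g - 1)/g = (-1 + g)/g)
E + z(-10) = 5/192 + (-1 - 10)/(-10) = 5/192 - ⅒*(-11) = 5/192 + 11/10 = 1081/960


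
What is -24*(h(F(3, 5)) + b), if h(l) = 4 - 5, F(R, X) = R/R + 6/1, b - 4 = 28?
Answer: -744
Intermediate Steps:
b = 32 (b = 4 + 28 = 32)
F(R, X) = 7 (F(R, X) = 1 + 6*1 = 1 + 6 = 7)
h(l) = -1
-24*(h(F(3, 5)) + b) = -24*(-1 + 32) = -24*31 = -744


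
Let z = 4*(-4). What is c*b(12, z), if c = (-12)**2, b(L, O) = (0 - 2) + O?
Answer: -2592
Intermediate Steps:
z = -16
b(L, O) = -2 + O
c = 144
c*b(12, z) = 144*(-2 - 16) = 144*(-18) = -2592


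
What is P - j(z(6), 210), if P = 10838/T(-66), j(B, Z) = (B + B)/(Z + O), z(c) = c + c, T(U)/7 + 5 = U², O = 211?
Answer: 3831830/12822397 ≈ 0.29884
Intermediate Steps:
T(U) = -35 + 7*U²
z(c) = 2*c
j(B, Z) = 2*B/(211 + Z) (j(B, Z) = (B + B)/(Z + 211) = (2*B)/(211 + Z) = 2*B/(211 + Z))
P = 10838/30457 (P = 10838/(-35 + 7*(-66)²) = 10838/(-35 + 7*4356) = 10838/(-35 + 30492) = 10838/30457 ≈ 0.35585)
P - j(z(6), 210) = 10838/30457 - 2*2*6/(211 + 210) = 10838/30457 - 2*12/421 = 10838/30457 - 1*24/421 = 10838/30457 - 24/421 = 3831830/12822397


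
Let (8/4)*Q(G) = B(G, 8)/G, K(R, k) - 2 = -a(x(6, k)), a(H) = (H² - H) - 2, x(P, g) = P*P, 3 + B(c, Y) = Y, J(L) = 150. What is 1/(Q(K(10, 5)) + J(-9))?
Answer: 2512/376795 ≈ 0.0066668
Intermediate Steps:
B(c, Y) = -3 + Y
x(P, g) = P²
a(H) = -2 + H² - H
K(R, k) = -1256 (K(R, k) = 2 - (-2 + (6²)² - 1*6²) = 2 - (-2 + 36² - 1*36) = 2 - (-2 + 1296 - 36) = 2 - 1*1258 = 2 - 1258 = -1256)
Q(G) = 5/(2*G) (Q(G) = ((-3 + 8)/G)/2 = (5/G)/2 = 5/(2*G))
1/(Q(K(10, 5)) + J(-9)) = 1/((5/2)/(-1256) + 150) = 1/((5/2)*(-1/1256) + 150) = 1/(-5/2512 + 150) = 1/(376795/2512) = 2512/376795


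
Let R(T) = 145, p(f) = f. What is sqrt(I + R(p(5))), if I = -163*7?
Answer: 2*I*sqrt(249) ≈ 31.559*I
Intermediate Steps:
I = -1141
sqrt(I + R(p(5))) = sqrt(-1141 + 145) = sqrt(-996) = 2*I*sqrt(249)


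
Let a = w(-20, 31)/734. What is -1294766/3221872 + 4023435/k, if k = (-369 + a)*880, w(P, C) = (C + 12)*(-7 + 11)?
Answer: -61395255623905/4796423399504 ≈ -12.800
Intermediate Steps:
w(P, C) = 48 + 4*C (w(P, C) = (12 + C)*4 = 48 + 4*C)
a = 86/367 (a = (48 + 4*31)/734 = (48 + 124)*(1/734) = 172*(1/734) = 86/367 ≈ 0.23433)
k = -119096560/367 (k = (-369 + 86/367)*880 = -135337/367*880 = -119096560/367 ≈ -3.2451e+5)
-1294766/3221872 + 4023435/k = -1294766/3221872 + 4023435/(-119096560/367) = -1294766*1/3221872 + 4023435*(-367/119096560) = -647383/1610936 - 295320129/23819312 = -61395255623905/4796423399504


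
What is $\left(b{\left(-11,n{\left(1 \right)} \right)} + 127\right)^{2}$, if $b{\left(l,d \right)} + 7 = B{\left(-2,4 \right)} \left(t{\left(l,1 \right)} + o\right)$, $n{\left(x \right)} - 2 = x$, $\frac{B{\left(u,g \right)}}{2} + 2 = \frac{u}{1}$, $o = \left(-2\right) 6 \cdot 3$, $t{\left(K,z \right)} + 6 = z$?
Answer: $200704$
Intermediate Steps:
$t{\left(K,z \right)} = -6 + z$
$o = -36$ ($o = \left(-12\right) 3 = -36$)
$B{\left(u,g \right)} = -4 + 2 u$ ($B{\left(u,g \right)} = -4 + 2 \frac{u}{1} = -4 + 2 u 1 = -4 + 2 u$)
$n{\left(x \right)} = 2 + x$
$b{\left(l,d \right)} = 321$ ($b{\left(l,d \right)} = -7 + \left(-4 + 2 \left(-2\right)\right) \left(\left(-6 + 1\right) - 36\right) = -7 + \left(-4 - 4\right) \left(-5 - 36\right) = -7 - -328 = -7 + 328 = 321$)
$\left(b{\left(-11,n{\left(1 \right)} \right)} + 127\right)^{2} = \left(321 + 127\right)^{2} = 448^{2} = 200704$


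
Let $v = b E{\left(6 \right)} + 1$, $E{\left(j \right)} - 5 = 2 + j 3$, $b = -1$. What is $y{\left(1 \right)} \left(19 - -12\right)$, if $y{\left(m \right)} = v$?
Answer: $-744$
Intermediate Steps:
$E{\left(j \right)} = 7 + 3 j$ ($E{\left(j \right)} = 5 + \left(2 + j 3\right) = 5 + \left(2 + 3 j\right) = 7 + 3 j$)
$v = -24$ ($v = - (7 + 3 \cdot 6) + 1 = - (7 + 18) + 1 = \left(-1\right) 25 + 1 = -25 + 1 = -24$)
$y{\left(m \right)} = -24$
$y{\left(1 \right)} \left(19 - -12\right) = - 24 \left(19 - -12\right) = - 24 \left(19 + \left(-4 + 16\right)\right) = - 24 \left(19 + 12\right) = \left(-24\right) 31 = -744$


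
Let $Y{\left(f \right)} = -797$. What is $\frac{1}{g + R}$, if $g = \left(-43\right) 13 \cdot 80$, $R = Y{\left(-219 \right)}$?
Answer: $- \frac{1}{45517} \approx -2.197 \cdot 10^{-5}$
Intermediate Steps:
$R = -797$
$g = -44720$ ($g = \left(-559\right) 80 = -44720$)
$\frac{1}{g + R} = \frac{1}{-44720 - 797} = \frac{1}{-45517} = - \frac{1}{45517}$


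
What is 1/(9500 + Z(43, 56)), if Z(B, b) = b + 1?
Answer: 1/9557 ≈ 0.00010464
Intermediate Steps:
Z(B, b) = 1 + b
1/(9500 + Z(43, 56)) = 1/(9500 + (1 + 56)) = 1/(9500 + 57) = 1/9557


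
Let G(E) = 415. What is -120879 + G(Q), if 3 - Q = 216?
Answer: -120464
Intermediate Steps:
Q = -213 (Q = 3 - 1*216 = 3 - 216 = -213)
-120879 + G(Q) = -120879 + 415 = -120464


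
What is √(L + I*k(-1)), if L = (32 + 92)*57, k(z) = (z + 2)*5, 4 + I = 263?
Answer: √8363 ≈ 91.449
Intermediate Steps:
I = 259 (I = -4 + 263 = 259)
k(z) = 10 + 5*z (k(z) = (2 + z)*5 = 10 + 5*z)
L = 7068 (L = 124*57 = 7068)
√(L + I*k(-1)) = √(7068 + 259*(10 + 5*(-1))) = √(7068 + 259*(10 - 5)) = √(7068 + 259*5) = √(7068 + 1295) = √8363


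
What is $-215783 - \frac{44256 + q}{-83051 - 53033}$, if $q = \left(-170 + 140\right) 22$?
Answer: $- \frac{7341142544}{34021} \approx -2.1578 \cdot 10^{5}$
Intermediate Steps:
$q = -660$ ($q = \left(-30\right) 22 = -660$)
$-215783 - \frac{44256 + q}{-83051 - 53033} = -215783 - \frac{44256 - 660}{-83051 - 53033} = -215783 - \frac{43596}{-136084} = -215783 - 43596 \left(- \frac{1}{136084}\right) = -215783 - - \frac{10899}{34021} = -215783 + \frac{10899}{34021} = - \frac{7341142544}{34021}$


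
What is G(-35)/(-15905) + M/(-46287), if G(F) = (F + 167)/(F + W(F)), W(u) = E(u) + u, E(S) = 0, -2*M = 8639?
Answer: 4815225209/51533631450 ≈ 0.093439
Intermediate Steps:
M = -8639/2 (M = -½*8639 = -8639/2 ≈ -4319.5)
W(u) = u (W(u) = 0 + u = u)
G(F) = (167 + F)/(2*F) (G(F) = (F + 167)/(F + F) = (167 + F)/((2*F)) = (167 + F)*(1/(2*F)) = (167 + F)/(2*F))
G(-35)/(-15905) + M/(-46287) = ((½)*(167 - 35)/(-35))/(-15905) - 8639/2/(-46287) = ((½)*(-1/35)*132)*(-1/15905) - 8639/2*(-1/46287) = -66/35*(-1/15905) + 8639/92574 = 66/556675 + 8639/92574 = 4815225209/51533631450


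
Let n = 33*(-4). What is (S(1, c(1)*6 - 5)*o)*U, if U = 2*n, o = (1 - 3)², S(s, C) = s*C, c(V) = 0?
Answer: 5280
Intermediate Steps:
n = -132
S(s, C) = C*s
o = 4 (o = (-2)² = 4)
U = -264 (U = 2*(-132) = -264)
(S(1, c(1)*6 - 5)*o)*U = (((0*6 - 5)*1)*4)*(-264) = (((0 - 5)*1)*4)*(-264) = (-5*1*4)*(-264) = -5*4*(-264) = -20*(-264) = 5280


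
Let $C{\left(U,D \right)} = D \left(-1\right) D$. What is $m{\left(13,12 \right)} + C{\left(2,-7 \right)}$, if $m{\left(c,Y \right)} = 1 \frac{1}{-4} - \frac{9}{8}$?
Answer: $- \frac{403}{8} \approx -50.375$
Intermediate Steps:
$C{\left(U,D \right)} = - D^{2}$ ($C{\left(U,D \right)} = - D D = - D^{2}$)
$m{\left(c,Y \right)} = - \frac{11}{8}$ ($m{\left(c,Y \right)} = 1 \left(- \frac{1}{4}\right) - \frac{9}{8} = - \frac{1}{4} - \frac{9}{8} = - \frac{11}{8}$)
$m{\left(13,12 \right)} + C{\left(2,-7 \right)} = - \frac{11}{8} - \left(-7\right)^{2} = - \frac{11}{8} - 49 = - \frac{403}{8}$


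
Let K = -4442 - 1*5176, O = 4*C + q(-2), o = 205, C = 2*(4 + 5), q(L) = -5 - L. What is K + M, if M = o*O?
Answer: 4527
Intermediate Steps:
C = 18 (C = 2*9 = 18)
O = 69 (O = 4*18 + (-5 - 1*(-2)) = 72 + (-5 + 2) = 72 - 3 = 69)
K = -9618 (K = -4442 - 5176 = -9618)
M = 14145 (M = 205*69 = 14145)
K + M = -9618 + 14145 = 4527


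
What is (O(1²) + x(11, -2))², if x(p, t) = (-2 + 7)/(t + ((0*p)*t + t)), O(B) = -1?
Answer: 81/16 ≈ 5.0625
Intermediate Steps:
x(p, t) = 5/(2*t) (x(p, t) = 5/(t + (0*t + t)) = 5/(t + (0 + t)) = 5/(t + t) = 5/((2*t)) = 5*(1/(2*t)) = 5/(2*t))
(O(1²) + x(11, -2))² = (-1 + (5/2)/(-2))² = (-1 + (5/2)*(-½))² = (-1 - 5/4)² = (-9/4)² = 81/16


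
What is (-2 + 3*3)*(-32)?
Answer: -224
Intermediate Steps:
(-2 + 3*3)*(-32) = (-2 + 9)*(-32) = 7*(-32) = -224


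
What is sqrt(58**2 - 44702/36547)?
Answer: sqrt(91665399818)/5221 ≈ 57.989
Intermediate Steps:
sqrt(58**2 - 44702/36547) = sqrt(3364 - 44702*1/36547) = sqrt(3364 - 6386/5221) = sqrt(17557058/5221) = sqrt(91665399818)/5221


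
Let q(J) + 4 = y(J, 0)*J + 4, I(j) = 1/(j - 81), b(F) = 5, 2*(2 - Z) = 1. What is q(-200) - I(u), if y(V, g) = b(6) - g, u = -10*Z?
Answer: -95999/96 ≈ -999.99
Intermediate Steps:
Z = 3/2 (Z = 2 - ½*1 = 2 - ½ = 3/2 ≈ 1.5000)
u = -15 (u = -10*3/2 = -15)
I(j) = 1/(-81 + j)
y(V, g) = 5 - g
q(J) = 5*J (q(J) = -4 + ((5 - 1*0)*J + 4) = -4 + ((5 + 0)*J + 4) = -4 + (5*J + 4) = -4 + (4 + 5*J) = 5*J)
q(-200) - I(u) = 5*(-200) - 1/(-81 - 15) = -1000 - 1/(-96) = -1000 - 1*(-1/96) = -1000 + 1/96 = -95999/96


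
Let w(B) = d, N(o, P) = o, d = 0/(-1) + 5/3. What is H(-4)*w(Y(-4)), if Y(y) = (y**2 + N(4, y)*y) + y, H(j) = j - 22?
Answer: -130/3 ≈ -43.333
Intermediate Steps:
H(j) = -22 + j
d = 5/3 (d = 0*(-1) + 5*(1/3) = 0 + 5/3 = 5/3 ≈ 1.6667)
Y(y) = y**2 + 5*y (Y(y) = (y**2 + 4*y) + y = y**2 + 5*y)
w(B) = 5/3
H(-4)*w(Y(-4)) = (-22 - 4)*(5/3) = -26*5/3 = -130/3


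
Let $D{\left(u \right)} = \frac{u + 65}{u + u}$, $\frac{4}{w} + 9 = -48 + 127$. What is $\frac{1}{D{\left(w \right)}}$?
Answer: $\frac{4}{2277} \approx 0.0017567$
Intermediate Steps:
$w = \frac{2}{35}$ ($w = \frac{4}{-9 + \left(-48 + 127\right)} = \frac{4}{-9 + 79} = \frac{4}{70} = 4 \cdot \frac{1}{70} = \frac{2}{35} \approx 0.057143$)
$D{\left(u \right)} = \frac{65 + u}{2 u}$
$\frac{1}{D{\left(w \right)}} = \frac{1}{\frac{1}{2} \frac{1}{\frac{2}{35}} \left(65 + \frac{2}{35}\right)} = \frac{1}{\frac{1}{2} \cdot \frac{35}{2} \cdot \frac{2277}{35}} = \frac{1}{\frac{2277}{4}} = \frac{4}{2277}$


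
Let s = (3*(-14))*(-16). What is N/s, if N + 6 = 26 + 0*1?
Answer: 5/168 ≈ 0.029762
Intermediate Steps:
N = 20 (N = -6 + (26 + 0*1) = -6 + (26 + 0) = -6 + 26 = 20)
s = 672 (s = -42*(-16) = 672)
N/s = 20/672 = 20*(1/672) = 5/168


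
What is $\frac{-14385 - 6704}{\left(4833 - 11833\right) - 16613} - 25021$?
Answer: $- \frac{590799784}{23613} \approx -25020.0$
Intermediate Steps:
$\frac{-14385 - 6704}{\left(4833 - 11833\right) - 16613} - 25021 = - \frac{21089}{-7000 - 16613} - 25021 = - \frac{21089}{-23613} - 25021 = \left(-21089\right) \left(- \frac{1}{23613}\right) - 25021 = \frac{21089}{23613} - 25021 = - \frac{590799784}{23613}$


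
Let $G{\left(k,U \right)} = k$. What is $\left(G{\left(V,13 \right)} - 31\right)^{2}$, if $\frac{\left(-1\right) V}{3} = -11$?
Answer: $4$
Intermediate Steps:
$V = 33$ ($V = \left(-3\right) \left(-11\right) = 33$)
$\left(G{\left(V,13 \right)} - 31\right)^{2} = \left(33 - 31\right)^{2} = 2^{2} = 4$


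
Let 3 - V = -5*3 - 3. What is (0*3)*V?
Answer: 0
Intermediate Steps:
V = 21 (V = 3 - (-5*3 - 3) = 3 - (-15 - 3) = 3 - 1*(-18) = 3 + 18 = 21)
(0*3)*V = (0*3)*21 = 0*21 = 0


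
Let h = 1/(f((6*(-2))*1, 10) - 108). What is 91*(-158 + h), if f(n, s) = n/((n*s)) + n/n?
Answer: -15370992/1069 ≈ -14379.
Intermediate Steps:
f(n, s) = 1 + 1/s (f(n, s) = n*(1/(n*s)) + 1 = 1/s + 1 = 1 + 1/s)
h = -10/1069 (h = 1/((1 + 10)/10 - 108) = 1/((⅒)*11 - 108) = 1/(11/10 - 108) = 1/(-1069/10) = -10/1069 ≈ -0.0093545)
91*(-158 + h) = 91*(-158 - 10/1069) = 91*(-168912/1069) = -15370992/1069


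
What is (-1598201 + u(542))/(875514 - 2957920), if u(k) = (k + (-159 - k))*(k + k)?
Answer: 1770557/2082406 ≈ 0.85025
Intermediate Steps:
u(k) = -318*k
(-1598201 + u(542))/(875514 - 2957920) = (-1598201 - 318*542)/(875514 - 2957920) = (-1598201 - 172356)/(-2082406) = -1770557*(-1/2082406) = 1770557/2082406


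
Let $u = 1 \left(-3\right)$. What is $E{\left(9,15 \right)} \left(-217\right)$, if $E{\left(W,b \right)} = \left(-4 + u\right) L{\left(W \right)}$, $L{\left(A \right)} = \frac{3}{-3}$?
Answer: $-1519$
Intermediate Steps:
$u = -3$
$L{\left(A \right)} = -1$ ($L{\left(A \right)} = 3 \left(- \frac{1}{3}\right) = -1$)
$E{\left(W,b \right)} = 7$ ($E{\left(W,b \right)} = \left(-4 - 3\right) \left(-1\right) = \left(-7\right) \left(-1\right) = 7$)
$E{\left(9,15 \right)} \left(-217\right) = 7 \left(-217\right) = -1519$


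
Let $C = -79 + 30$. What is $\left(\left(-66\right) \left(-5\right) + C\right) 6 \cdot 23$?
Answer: $38778$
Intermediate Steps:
$C = -49$
$\left(\left(-66\right) \left(-5\right) + C\right) 6 \cdot 23 = \left(\left(-66\right) \left(-5\right) - 49\right) 6 \cdot 23 = \left(330 - 49\right) 138 = 281 \cdot 138 = 38778$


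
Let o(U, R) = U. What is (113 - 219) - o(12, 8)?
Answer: -118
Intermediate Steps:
(113 - 219) - o(12, 8) = (113 - 219) - 1*12 = -106 - 12 = -118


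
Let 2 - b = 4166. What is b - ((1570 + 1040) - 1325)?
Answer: -5449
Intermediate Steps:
b = -4164 (b = 2 - 1*4166 = 2 - 4166 = -4164)
b - ((1570 + 1040) - 1325) = -4164 - ((1570 + 1040) - 1325) = -4164 - (2610 - 1325) = -4164 - 1*1285 = -4164 - 1285 = -5449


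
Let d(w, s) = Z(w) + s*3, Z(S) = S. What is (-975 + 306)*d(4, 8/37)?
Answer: -115068/37 ≈ -3109.9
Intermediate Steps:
d(w, s) = w + 3*s (d(w, s) = w + s*3 = w + 3*s)
(-975 + 306)*d(4, 8/37) = (-975 + 306)*(4 + 3*(8/37)) = -669*(4 + 3*(8*(1/37))) = -669*(4 + 3*(8/37)) = -669*(4 + 24/37) = -669*172/37 = -115068/37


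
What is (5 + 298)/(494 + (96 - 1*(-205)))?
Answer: 101/265 ≈ 0.38113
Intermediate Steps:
(5 + 298)/(494 + (96 - 1*(-205))) = 303/(494 + (96 + 205)) = 303/(494 + 301) = 303/795 = 303*(1/795) = 101/265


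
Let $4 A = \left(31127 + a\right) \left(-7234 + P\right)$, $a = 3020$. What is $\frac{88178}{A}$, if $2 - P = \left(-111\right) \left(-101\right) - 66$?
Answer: $- \frac{352712}{627519419} \approx -0.00056207$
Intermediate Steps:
$P = -11143$ ($P = 2 - \left(\left(-111\right) \left(-101\right) - 66\right) = 2 - \left(11211 - 66\right) = 2 - 11145 = -11143$)
$A = - \frac{627519419}{4}$ ($A = \frac{\left(31127 + 3020\right) \left(-7234 - 11143\right)}{4} = \frac{34147 \left(-18377\right)}{4} = \frac{1}{4} \left(-627519419\right) = - \frac{627519419}{4} \approx -1.5688 \cdot 10^{8}$)
$\frac{88178}{A} = \frac{88178}{- \frac{627519419}{4}} = 88178 \left(- \frac{4}{627519419}\right) = - \frac{352712}{627519419}$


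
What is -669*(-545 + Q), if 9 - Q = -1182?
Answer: -432174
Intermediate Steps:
Q = 1191 (Q = 9 - 1*(-1182) = 9 + 1182 = 1191)
-669*(-545 + Q) = -669*(-545 + 1191) = -669*646 = -432174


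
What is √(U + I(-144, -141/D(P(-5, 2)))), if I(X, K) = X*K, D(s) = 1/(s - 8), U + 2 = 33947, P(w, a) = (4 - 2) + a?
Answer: I*√47271 ≈ 217.42*I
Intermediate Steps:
P(w, a) = 2 + a
U = 33945 (U = -2 + 33947 = 33945)
D(s) = 1/(-8 + s)
I(X, K) = K*X
√(U + I(-144, -141/D(P(-5, 2)))) = √(33945 - 141/(1/(-8 + (2 + 2)))*(-144)) = √(33945 - 141/(1/(-8 + 4))*(-144)) = √(33945 - 141/(1/(-4))*(-144)) = √(33945 - 141/(-¼)*(-144)) = √(33945 - 141*(-4)*(-144)) = √(33945 + 564*(-144)) = √(33945 - 81216) = √(-47271) = I*√47271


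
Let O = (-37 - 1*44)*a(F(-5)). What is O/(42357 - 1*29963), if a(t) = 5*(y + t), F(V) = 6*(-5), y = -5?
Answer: 14175/12394 ≈ 1.1437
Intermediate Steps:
F(V) = -30
a(t) = -25 + 5*t (a(t) = 5*(-5 + t) = -25 + 5*t)
O = 14175 (O = (-37 - 1*44)*(-25 + 5*(-30)) = (-37 - 44)*(-25 - 150) = -81*(-175) = 14175)
O/(42357 - 1*29963) = 14175/(42357 - 1*29963) = 14175/(42357 - 29963) = 14175/12394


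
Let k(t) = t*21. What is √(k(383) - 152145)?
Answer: I*√144102 ≈ 379.61*I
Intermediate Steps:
k(t) = 21*t
√(k(383) - 152145) = √(21*383 - 152145) = √(8043 - 152145) = √(-144102) = I*√144102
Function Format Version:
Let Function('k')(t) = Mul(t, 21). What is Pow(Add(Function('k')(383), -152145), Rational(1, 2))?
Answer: Mul(I, Pow(144102, Rational(1, 2))) ≈ Mul(379.61, I)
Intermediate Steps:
Function('k')(t) = Mul(21, t)
Pow(Add(Function('k')(383), -152145), Rational(1, 2)) = Pow(Add(Mul(21, 383), -152145), Rational(1, 2)) = Pow(Add(8043, -152145), Rational(1, 2)) = Pow(-144102, Rational(1, 2)) = Mul(I, Pow(144102, Rational(1, 2)))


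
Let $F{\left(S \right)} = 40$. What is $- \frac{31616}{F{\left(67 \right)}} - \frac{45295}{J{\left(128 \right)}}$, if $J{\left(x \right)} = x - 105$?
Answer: $- \frac{317371}{115} \approx -2759.7$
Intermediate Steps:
$J{\left(x \right)} = -105 + x$
$- \frac{31616}{F{\left(67 \right)}} - \frac{45295}{J{\left(128 \right)}} = - \frac{31616}{40} - \frac{45295}{-105 + 128} = \left(-31616\right) \frac{1}{40} - \frac{45295}{23} = - \frac{3952}{5} - \frac{45295}{23} = - \frac{317371}{115}$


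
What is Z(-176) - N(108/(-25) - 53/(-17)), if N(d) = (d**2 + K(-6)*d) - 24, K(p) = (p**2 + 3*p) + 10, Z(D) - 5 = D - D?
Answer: 11057904/180625 ≈ 61.220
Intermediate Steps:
Z(D) = 5 (Z(D) = 5 + (D - D) = 5 + 0 = 5)
K(p) = 10 + p**2 + 3*p
N(d) = -24 + d**2 + 28*d (N(d) = (d**2 + (10 + (-6)**2 + 3*(-6))*d) - 24 = (d**2 + (10 + 36 - 18)*d) - 24 = (d**2 + 28*d) - 24 = -24 + d**2 + 28*d)
Z(-176) - N(108/(-25) - 53/(-17)) = 5 - (-24 + (108/(-25) - 53/(-17))**2 + 28*(108/(-25) - 53/(-17))) = 5 - (-24 + (108*(-1/25) - 53*(-1/17))**2 + 28*(108*(-1/25) - 53*(-1/17))) = 5 - (-24 + (-108/25 + 53/17)**2 + 28*(-108/25 + 53/17)) = 5 - (-24 + (-511/425)**2 + 28*(-511/425)) = 5 - (-24 + 261121/180625 - 14308/425) = 5 - 1*(-10154779/180625) = 5 + 10154779/180625 = 11057904/180625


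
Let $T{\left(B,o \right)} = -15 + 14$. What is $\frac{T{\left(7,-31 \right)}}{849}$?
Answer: $- \frac{1}{849} \approx -0.0011779$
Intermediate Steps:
$T{\left(B,o \right)} = -1$
$\frac{T{\left(7,-31 \right)}}{849} = - \frac{1}{849}$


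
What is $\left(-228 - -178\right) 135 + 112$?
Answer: $-6638$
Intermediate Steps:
$\left(-228 - -178\right) 135 + 112 = \left(-228 + 178\right) 135 + 112 = \left(-50\right) 135 + 112 = -6750 + 112 = -6638$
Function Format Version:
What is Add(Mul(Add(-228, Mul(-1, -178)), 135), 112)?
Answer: -6638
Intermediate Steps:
Add(Mul(Add(-228, Mul(-1, -178)), 135), 112) = Add(Mul(Add(-228, 178), 135), 112) = Add(Mul(-50, 135), 112) = Add(-6750, 112) = -6638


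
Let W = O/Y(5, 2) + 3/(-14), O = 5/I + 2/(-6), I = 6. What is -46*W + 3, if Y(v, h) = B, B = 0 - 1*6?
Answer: 701/42 ≈ 16.690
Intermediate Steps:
B = -6 (B = 0 - 6 = -6)
O = 1/2 (O = 5/6 + 2/(-6) = 5*(1/6) + 2*(-1/6) = 5/6 - 1/3 = 1/2 ≈ 0.50000)
Y(v, h) = -6
W = -25/84 (W = (1/2)/(-6) + 3/(-14) = (1/2)*(-1/6) + 3*(-1/14) = -1/12 - 3/14 = -25/84 ≈ -0.29762)
-46*W + 3 = -46*(-25/84) + 3 = 575/42 + 3 = 701/42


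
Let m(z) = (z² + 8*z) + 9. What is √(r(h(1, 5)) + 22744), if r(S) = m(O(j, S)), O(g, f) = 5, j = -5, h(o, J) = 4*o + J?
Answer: √22818 ≈ 151.06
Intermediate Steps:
h(o, J) = J + 4*o
m(z) = 9 + z² + 8*z
r(S) = 74 (r(S) = 9 + 5² + 8*5 = 9 + 25 + 40 = 74)
√(r(h(1, 5)) + 22744) = √(74 + 22744) = √22818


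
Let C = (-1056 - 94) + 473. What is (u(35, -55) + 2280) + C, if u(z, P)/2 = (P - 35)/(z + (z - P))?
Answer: 40039/25 ≈ 1601.6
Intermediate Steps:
u(z, P) = 2*(-35 + P)/(-P + 2*z) (u(z, P) = 2*((P - 35)/(z + (z - P))) = 2*((-35 + P)/(-P + 2*z)) = 2*(-35 + P)/(-P + 2*z))
C = -677 (C = -1150 + 473 = -677)
(u(35, -55) + 2280) + C = (2*(35 - 1*(-55))/(-55 - 2*35) + 2280) - 677 = (2*(35 + 55)/(-55 - 70) + 2280) - 677 = (2*90/(-125) + 2280) - 677 = (2*(-1/125)*90 + 2280) - 677 = (-36/25 + 2280) - 677 = 56964/25 - 677 = 40039/25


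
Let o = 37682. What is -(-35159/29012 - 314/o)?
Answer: 666985603/546615092 ≈ 1.2202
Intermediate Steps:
-(-35159/29012 - 314/o) = -(-35159/29012 - 314/37682) = -(-35159*1/29012 - 314*1/37682) = -(-35159/29012 - 157/18841) = -1*(-666985603/546615092) = 666985603/546615092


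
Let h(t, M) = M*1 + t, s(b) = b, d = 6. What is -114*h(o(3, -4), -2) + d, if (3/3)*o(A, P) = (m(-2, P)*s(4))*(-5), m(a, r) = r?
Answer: -8886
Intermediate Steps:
o(A, P) = -20*P (o(A, P) = (P*4)*(-5) = (4*P)*(-5) = -20*P)
h(t, M) = M + t
-114*h(o(3, -4), -2) + d = -114*(-2 - 20*(-4)) + 6 = -114*(-2 + 80) + 6 = -114*78 + 6 = -8892 + 6 = -8886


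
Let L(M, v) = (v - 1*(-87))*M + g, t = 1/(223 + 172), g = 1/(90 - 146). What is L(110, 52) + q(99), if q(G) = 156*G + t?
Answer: 679835741/22120 ≈ 30734.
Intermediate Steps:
g = -1/56 (g = 1/(-56) = -1/56 ≈ -0.017857)
t = 1/395 ≈ 0.0025316
L(M, v) = -1/56 + M*(87 + v) (L(M, v) = (v - 1*(-87))*M - 1/56 = (v + 87)*M - 1/56 = (87 + v)*M - 1/56 = M*(87 + v) - 1/56 = -1/56 + M*(87 + v))
q(G) = 1/395 + 156*G (q(G) = 156*G + 1/395 = 1/395 + 156*G)
L(110, 52) + q(99) = (-1/56 + 87*110 + 110*52) + (1/395 + 156*99) = (-1/56 + 9570 + 5720) + (1/395 + 15444) = 856239/56 + 6100381/395 = 679835741/22120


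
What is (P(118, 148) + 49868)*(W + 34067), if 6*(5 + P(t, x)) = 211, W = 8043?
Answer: 6303635395/3 ≈ 2.1012e+9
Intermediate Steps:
P(t, x) = 181/6 (P(t, x) = -5 + (1/6)*211 = -5 + 211/6 = 181/6)
(P(118, 148) + 49868)*(W + 34067) = (181/6 + 49868)*(8043 + 34067) = (299389/6)*42110 = 6303635395/3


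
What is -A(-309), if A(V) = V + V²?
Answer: -95172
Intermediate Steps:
-A(-309) = -(-309)*(1 - 309) = -(-309)*(-308) = -1*95172 = -95172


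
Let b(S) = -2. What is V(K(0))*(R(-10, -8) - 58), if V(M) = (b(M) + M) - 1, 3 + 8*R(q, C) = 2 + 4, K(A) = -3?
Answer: 1383/4 ≈ 345.75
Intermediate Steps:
R(q, C) = 3/8 (R(q, C) = -3/8 + (2 + 4)/8 = -3/8 + (1/8)*6 = -3/8 + 3/4 = 3/8)
V(M) = -3 + M (V(M) = (-2 + M) - 1 = -3 + M)
V(K(0))*(R(-10, -8) - 58) = (-3 - 3)*(3/8 - 58) = -6*(-461/8) = 1383/4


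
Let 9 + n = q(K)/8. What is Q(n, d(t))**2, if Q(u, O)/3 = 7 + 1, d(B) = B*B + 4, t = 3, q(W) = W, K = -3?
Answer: 576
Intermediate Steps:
d(B) = 4 + B**2 (d(B) = B**2 + 4 = 4 + B**2)
n = -75/8 (n = -9 - 3/8 = -75/8 ≈ -9.3750)
Q(u, O) = 24 (Q(u, O) = 3*(7 + 1) = 3*8 = 24)
Q(n, d(t))**2 = 24**2 = 576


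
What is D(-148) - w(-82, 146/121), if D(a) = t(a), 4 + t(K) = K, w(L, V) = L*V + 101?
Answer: -18641/121 ≈ -154.06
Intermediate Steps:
w(L, V) = 101 + L*V
t(K) = -4 + K
D(a) = -4 + a
D(-148) - w(-82, 146/121) = (-4 - 148) - (101 - 11972/121) = -152 - (101 - 11972/121) = -152 - 1*249/121 = -152 - 249/121 = -18641/121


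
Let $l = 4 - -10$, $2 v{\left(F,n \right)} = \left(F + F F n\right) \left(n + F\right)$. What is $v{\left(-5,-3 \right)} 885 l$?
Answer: $3964800$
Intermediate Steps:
$v{\left(F,n \right)} = \frac{\left(F + n\right) \left(F + n F^{2}\right)}{2}$ ($v{\left(F,n \right)} = \frac{\left(F + F F n\right) \left(n + F\right)}{2} = \frac{\left(F + F^{2} n\right) \left(F + n\right)}{2} = \frac{\left(F + n F^{2}\right) \left(F + n\right)}{2} = \frac{\left(F + n\right) \left(F + n F^{2}\right)}{2}$)
$l = 14$ ($l = 4 + 10 = 14$)
$v{\left(-5,-3 \right)} 885 l = \frac{1}{2} \left(-5\right) \left(-5 - 3 - 5 \left(-3\right)^{2} - 3 \left(-5\right)^{2}\right) 885 \cdot 14 = \frac{1}{2} \left(-5\right) \left(-5 - 3 - 45 - 75\right) 885 \cdot 14 = \frac{1}{2} \left(-5\right) \left(-128\right) 885 \cdot 14 = 320 \cdot 885 \cdot 14 = 283200 \cdot 14 = 3964800$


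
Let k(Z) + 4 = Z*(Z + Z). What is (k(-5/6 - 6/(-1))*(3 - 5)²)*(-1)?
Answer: -1778/9 ≈ -197.56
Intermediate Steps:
k(Z) = -4 + 2*Z² (k(Z) = -4 + Z*(Z + Z) = -4 + Z*(2*Z) = -4 + 2*Z²)
(k(-5/6 - 6/(-1))*(3 - 5)²)*(-1) = ((-4 + 2*(-5/6 - 6/(-1))²)*(3 - 5)²)*(-1) = ((-4 + 2*(-5*⅙ - 6*(-1))²)*(-2)²)*(-1) = ((-4 + 2*(-⅚ + 6)²)*4)*(-1) = ((-4 + 2*(31/6)²)*4)*(-1) = ((-4 + 2*(961/36))*4)*(-1) = ((-4 + 961/18)*4)*(-1) = ((889/18)*4)*(-1) = (1778/9)*(-1) = -1778/9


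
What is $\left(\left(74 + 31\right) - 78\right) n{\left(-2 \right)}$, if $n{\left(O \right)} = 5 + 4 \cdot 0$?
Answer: $135$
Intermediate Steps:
$n{\left(O \right)} = 5$ ($n{\left(O \right)} = 5 + 0 = 5$)
$\left(\left(74 + 31\right) - 78\right) n{\left(-2 \right)} = \left(\left(74 + 31\right) - 78\right) 5 = \left(105 - 78\right) 5 = 27 \cdot 5 = 135$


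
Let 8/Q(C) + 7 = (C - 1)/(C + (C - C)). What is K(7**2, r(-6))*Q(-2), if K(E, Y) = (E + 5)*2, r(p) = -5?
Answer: -1728/11 ≈ -157.09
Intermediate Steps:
K(E, Y) = 10 + 2*E (K(E, Y) = (5 + E)*2 = 10 + 2*E)
Q(C) = 8/(-7 + (-1 + C)/C) (Q(C) = 8/(-7 + (C - 1)/(C + (C - C))) = 8/(-7 + (-1 + C)/(C + 0)) = 8/(-7 + (-1 + C)/C))
K(7**2, r(-6))*Q(-2) = (10 + 2*7**2)*(-8*(-2)/(1 + 6*(-2))) = (10 + 2*49)*(-8*(-2)/(1 - 12)) = (10 + 98)*(-8*(-2)/(-11)) = 108*(-8*(-2)*(-1/11)) = 108*(-16/11) = -1728/11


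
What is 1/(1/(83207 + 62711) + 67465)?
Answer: 145918/9844357871 ≈ 1.4822e-5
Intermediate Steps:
1/(1/(83207 + 62711) + 67465) = 1/(1/145918 + 67465) = 1/(9844357871/145918) = 145918/9844357871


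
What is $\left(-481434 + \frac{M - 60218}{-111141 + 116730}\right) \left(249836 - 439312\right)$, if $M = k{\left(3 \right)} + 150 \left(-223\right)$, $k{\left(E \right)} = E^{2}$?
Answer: $\frac{509847380128660}{5589} \approx 9.1223 \cdot 10^{10}$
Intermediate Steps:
$M = -33441$ ($M = 3^{2} + 150 \left(-223\right) = 9 - 33450 = -33441$)
$\left(-481434 + \frac{M - 60218}{-111141 + 116730}\right) \left(249836 - 439312\right) = \left(-481434 + \frac{-33441 - 60218}{-111141 + 116730}\right) \left(249836 - 439312\right) = \left(-481434 - \frac{93659}{5589}\right) \left(-189476\right) = \left(- \frac{2690828285}{5589}\right) \left(-189476\right) = \frac{509847380128660}{5589}$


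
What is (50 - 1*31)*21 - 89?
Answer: 310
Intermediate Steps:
(50 - 1*31)*21 - 89 = (50 - 31)*21 - 89 = 19*21 - 89 = 399 - 89 = 310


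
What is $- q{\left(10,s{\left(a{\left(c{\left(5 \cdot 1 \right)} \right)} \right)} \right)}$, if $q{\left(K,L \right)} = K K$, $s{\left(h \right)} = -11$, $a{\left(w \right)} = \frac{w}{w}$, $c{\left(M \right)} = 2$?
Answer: $-100$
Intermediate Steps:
$a{\left(w \right)} = 1$
$q{\left(K,L \right)} = K^{2}$
$- q{\left(10,s{\left(a{\left(c{\left(5 \cdot 1 \right)} \right)} \right)} \right)} = - 10^{2} = \left(-1\right) 100 = -100$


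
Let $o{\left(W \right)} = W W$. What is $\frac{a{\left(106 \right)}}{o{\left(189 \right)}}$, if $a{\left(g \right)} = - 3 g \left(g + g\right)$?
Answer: $- \frac{22472}{11907} \approx -1.8873$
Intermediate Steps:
$o{\left(W \right)} = W^{2}$
$a{\left(g \right)} = - 6 g^{2}$ ($a{\left(g \right)} = - 3 g 2 g = - 6 g^{2}$)
$\frac{a{\left(106 \right)}}{o{\left(189 \right)}} = \frac{\left(-6\right) 106^{2}}{189^{2}} = \frac{\left(-6\right) 11236}{35721} = \left(-67416\right) \frac{1}{35721} = - \frac{22472}{11907}$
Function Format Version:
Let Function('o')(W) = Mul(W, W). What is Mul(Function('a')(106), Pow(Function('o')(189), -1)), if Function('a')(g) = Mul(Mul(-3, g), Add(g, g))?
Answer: Rational(-22472, 11907) ≈ -1.8873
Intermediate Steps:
Function('o')(W) = Pow(W, 2)
Function('a')(g) = Mul(-6, Pow(g, 2)) (Function('a')(g) = Mul(Mul(-3, g), Mul(2, g)) = Mul(-6, Pow(g, 2)))
Mul(Function('a')(106), Pow(Function('o')(189), -1)) = Mul(Mul(-6, Pow(106, 2)), Pow(Pow(189, 2), -1)) = Mul(Mul(-6, 11236), Pow(35721, -1)) = Mul(-67416, Rational(1, 35721)) = Rational(-22472, 11907)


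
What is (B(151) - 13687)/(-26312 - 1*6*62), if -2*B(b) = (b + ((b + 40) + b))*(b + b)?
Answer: 6295/1906 ≈ 3.3027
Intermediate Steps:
B(b) = -b*(40 + 3*b) (B(b) = -(b + ((b + 40) + b))*(b + b)/2 = -(b + ((40 + b) + b))*2*b/2 = -(b + (40 + 2*b))*2*b/2 = -(40 + 3*b)*2*b/2 = -b*(40 + 3*b))
(B(151) - 13687)/(-26312 - 1*6*62) = (-1*151*(40 + 3*151) - 13687)/(-26312 - 1*6*62) = (-1*151*(40 + 453) - 13687)/(-26312 - 6*62) = (-1*151*493 - 13687)/(-26312 - 372) = (-74443 - 13687)/(-26684) = -88130*(-1/26684) = 6295/1906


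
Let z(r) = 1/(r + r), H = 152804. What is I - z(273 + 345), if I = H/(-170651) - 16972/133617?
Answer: -9612762970969/9394372362804 ≈ -1.0232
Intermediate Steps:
z(r) = 1/(2*r)
I = -23313500840/22801874667 (I = 152804/(-170651) - 16972/133617 = 152804*(-1/170651) - 16972*1/133617 = -152804/170651 - 16972/133617 = -23313500840/22801874667 ≈ -1.0224)
I - z(273 + 345) = -23313500840/22801874667 - 1/(2*(273 + 345)) = -23313500840/22801874667 - 1/(2*618) = -23313500840/22801874667 - 1*1/1236 = -23313500840/22801874667 - 1/1236 = -9612762970969/9394372362804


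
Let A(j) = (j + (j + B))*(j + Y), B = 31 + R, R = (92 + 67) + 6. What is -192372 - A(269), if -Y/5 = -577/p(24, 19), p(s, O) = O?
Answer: -9524132/19 ≈ -5.0127e+5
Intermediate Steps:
R = 165 (R = 159 + 6 = 165)
Y = 2885/19 (Y = -(-2885)/19 = -5*(-577/19) = 2885/19 ≈ 151.84)
B = 196 (B = 31 + 165 = 196)
A(j) = (196 + 2*j)*(2885/19 + j) (A(j) = (j + (j + 196))*(j + 2885/19) = (j + (196 + j))*(2885/19 + j) = (196 + 2*j)*(2885/19 + j))
-192372 - A(269) = -192372 - (565460/19 + 2*269² + (9494/19)*269) = -192372 - (565460/19 + 2*72361 + 2553886/19) = -192372 - (565460/19 + 144722 + 2553886/19) = -192372 - 1*5869064/19 = -192372 - 5869064/19 = -9524132/19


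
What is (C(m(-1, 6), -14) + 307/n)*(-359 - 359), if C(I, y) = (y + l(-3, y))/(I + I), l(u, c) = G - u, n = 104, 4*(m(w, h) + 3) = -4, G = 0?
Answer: -80775/26 ≈ -3106.7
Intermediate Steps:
m(w, h) = -4 (m(w, h) = -3 + (¼)*(-4) = -3 - 1 = -4)
l(u, c) = -u (l(u, c) = 0 - u = -u)
C(I, y) = (3 + y)/(2*I) (C(I, y) = (y - 1*(-3))/(I + I) = (y + 3)/((2*I)) = (3 + y)*(1/(2*I)) = (3 + y)/(2*I))
(C(m(-1, 6), -14) + 307/n)*(-359 - 359) = ((½)*(3 - 14)/(-4) + 307/104)*(-359 - 359) = ((½)*(-¼)*(-11) + 307*(1/104))*(-718) = (11/8 + 307/104)*(-718) = (225/52)*(-718) = -80775/26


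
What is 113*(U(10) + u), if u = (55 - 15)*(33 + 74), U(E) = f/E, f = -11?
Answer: 4835157/10 ≈ 4.8352e+5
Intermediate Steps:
U(E) = -11/E
u = 4280 (u = 40*107 = 4280)
113*(U(10) + u) = 113*(-11/10 + 4280) = 113*(42789/10) = 4835157/10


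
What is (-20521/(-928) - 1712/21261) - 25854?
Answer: -509670089387/19730208 ≈ -25832.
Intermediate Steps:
(-20521/(-928) - 1712/21261) - 25854 = (-20521*(-1/928) - 1712*1/21261) - 25854 = (20521/928 - 1712/21261) - 25854 = 434708245/19730208 - 25854 = -509670089387/19730208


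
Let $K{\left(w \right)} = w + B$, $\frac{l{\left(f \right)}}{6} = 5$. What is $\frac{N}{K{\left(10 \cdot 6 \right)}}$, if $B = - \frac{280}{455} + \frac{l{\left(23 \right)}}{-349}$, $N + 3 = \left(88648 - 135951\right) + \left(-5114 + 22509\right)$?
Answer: $- \frac{19386601}{38434} \approx -504.41$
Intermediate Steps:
$l{\left(f \right)} = 30$ ($l{\left(f \right)} = 6 \cdot 5 = 30$)
$N = -29911$ ($N = -3 + \left(\left(88648 - 135951\right) + \left(-5114 + 22509\right)\right) = -3 + \left(-47303 + 17395\right) = -3 - 29908 = -29911$)
$B = - \frac{3182}{4537}$ ($B = - \frac{280}{455} + \frac{30}{-349} = \left(-280\right) \frac{1}{455} + 30 \left(- \frac{1}{349}\right) = - \frac{8}{13} - \frac{30}{349} = - \frac{3182}{4537} \approx -0.70134$)
$K{\left(w \right)} = - \frac{3182}{4537} + w$ ($K{\left(w \right)} = w - \frac{3182}{4537} = - \frac{3182}{4537} + w$)
$\frac{N}{K{\left(10 \cdot 6 \right)}} = - \frac{29911}{- \frac{3182}{4537} + 10 \cdot 6} = - \frac{29911}{- \frac{3182}{4537} + 60} = - \frac{29911}{\frac{269038}{4537}} = \left(-29911\right) \frac{4537}{269038} = - \frac{19386601}{38434}$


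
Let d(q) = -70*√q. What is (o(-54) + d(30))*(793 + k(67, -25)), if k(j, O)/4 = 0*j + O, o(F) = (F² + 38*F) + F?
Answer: 561330 - 48510*√30 ≈ 2.9563e+5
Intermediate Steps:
o(F) = F² + 39*F
k(j, O) = 4*O (k(j, O) = 4*(0*j + O) = 4*(0 + O) = 4*O)
(o(-54) + d(30))*(793 + k(67, -25)) = (-54*(39 - 54) - 70*√30)*(793 + 4*(-25)) = (-54*(-15) - 70*√30)*(793 - 100) = (810 - 70*√30)*693 = 561330 - 48510*√30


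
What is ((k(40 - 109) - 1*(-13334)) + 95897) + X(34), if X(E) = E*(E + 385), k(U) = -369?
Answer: 123108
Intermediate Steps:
X(E) = E*(385 + E)
((k(40 - 109) - 1*(-13334)) + 95897) + X(34) = ((-369 - 1*(-13334)) + 95897) + 34*(385 + 34) = ((-369 + 13334) + 95897) + 34*419 = (12965 + 95897) + 14246 = 108862 + 14246 = 123108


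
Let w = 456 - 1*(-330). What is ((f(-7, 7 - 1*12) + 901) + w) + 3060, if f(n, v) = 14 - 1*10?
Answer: 4751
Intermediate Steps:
w = 786 (w = 456 + 330 = 786)
f(n, v) = 4 (f(n, v) = 14 - 10 = 4)
((f(-7, 7 - 1*12) + 901) + w) + 3060 = ((4 + 901) + 786) + 3060 = (905 + 786) + 3060 = 1691 + 3060 = 4751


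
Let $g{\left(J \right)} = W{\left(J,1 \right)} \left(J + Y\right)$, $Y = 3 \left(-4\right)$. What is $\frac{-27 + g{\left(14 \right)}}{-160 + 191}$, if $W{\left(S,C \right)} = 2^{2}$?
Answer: $- \frac{19}{31} \approx -0.6129$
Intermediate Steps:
$Y = -12$
$W{\left(S,C \right)} = 4$
$g{\left(J \right)} = -48 + 4 J$ ($g{\left(J \right)} = 4 \left(J - 12\right) = 4 \left(-12 + J\right) = -48 + 4 J$)
$\frac{-27 + g{\left(14 \right)}}{-160 + 191} = \frac{-27 + \left(-48 + 4 \cdot 14\right)}{-160 + 191} = \frac{-27 + \left(-48 + 56\right)}{31} = \left(-27 + 8\right) \frac{1}{31} = \left(-19\right) \frac{1}{31} = - \frac{19}{31}$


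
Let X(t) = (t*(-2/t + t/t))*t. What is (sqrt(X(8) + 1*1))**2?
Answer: 49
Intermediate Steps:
X(t) = t**2*(1 - 2/t) (X(t) = (t*(-2/t + 1))*t = (t*(1 - 2/t))*t = t**2*(1 - 2/t))
(sqrt(X(8) + 1*1))**2 = (sqrt(8*(-2 + 8) + 1*1))**2 = (sqrt(8*6 + 1))**2 = (sqrt(48 + 1))**2 = (sqrt(49))**2 = 7**2 = 49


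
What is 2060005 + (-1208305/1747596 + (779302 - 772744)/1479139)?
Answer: 5324982192575324393/2584937399844 ≈ 2.0600e+6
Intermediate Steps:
2060005 + (-1208305/1747596 + (779302 - 772744)/1479139) = 2060005 + (-1208305*1/1747596 + 6558*(1/1479139)) = 2060005 + (-1208305/1747596 + 6558/1479139) = 2060005 - 1775790314827/2584937399844 = 5324982192575324393/2584937399844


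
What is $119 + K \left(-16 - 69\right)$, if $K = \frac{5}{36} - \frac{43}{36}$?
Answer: $\frac{3757}{18} \approx 208.72$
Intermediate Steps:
$K = - \frac{19}{18}$ ($K = 5 \cdot \frac{1}{36} - \frac{43}{36} = \frac{5}{36} - \frac{43}{36} = - \frac{19}{18} \approx -1.0556$)
$119 + K \left(-16 - 69\right) = 119 - \frac{19 \left(-16 - 69\right)}{18} = 119 - - \frac{1615}{18} = 119 + \frac{1615}{18} = \frac{3757}{18}$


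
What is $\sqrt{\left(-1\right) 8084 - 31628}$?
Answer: $4 i \sqrt{2482} \approx 199.28 i$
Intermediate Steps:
$\sqrt{\left(-1\right) 8084 - 31628} = \sqrt{-8084 - 31628} = \sqrt{-39712} = 4 i \sqrt{2482}$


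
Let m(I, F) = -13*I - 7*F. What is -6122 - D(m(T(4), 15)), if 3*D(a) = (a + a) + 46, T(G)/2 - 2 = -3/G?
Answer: -18137/3 ≈ -6045.7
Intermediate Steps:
T(G) = 4 - 6/G (T(G) = 4 + 2*(-3/G) = 4 - 6/G)
D(a) = 46/3 + 2*a/3 (D(a) = ((a + a) + 46)/3 = (2*a + 46)/3 = (46 + 2*a)/3 = 46/3 + 2*a/3)
-6122 - D(m(T(4), 15)) = -6122 - (46/3 + 2*(-13*(4 - 6/4) - 7*15)/3) = -6122 - (46/3 + 2*(-13*(4 - 6*¼) - 105)/3) = -6122 - (46/3 + 2*(-13*(4 - 3/2) - 105)/3) = -6122 - (46/3 + 2*(-13*5/2 - 105)/3) = -6122 - (46/3 + 2*(-65/2 - 105)/3) = -6122 - (46/3 + (⅔)*(-275/2)) = -6122 - (46/3 - 275/3) = -6122 - 1*(-229/3) = -6122 + 229/3 = -18137/3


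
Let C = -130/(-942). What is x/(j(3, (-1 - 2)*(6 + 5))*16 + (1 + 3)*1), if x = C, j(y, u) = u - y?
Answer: -5/20724 ≈ -0.00024127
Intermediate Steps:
C = 65/471 (C = -130*(-1/942) = 65/471 ≈ 0.13800)
x = 65/471 ≈ 0.13800
x/(j(3, (-1 - 2)*(6 + 5))*16 + (1 + 3)*1) = 65/(471*(((-1 - 2)*(6 + 5) - 1*3)*16 + (1 + 3)*1)) = 65/(471*((-3*11 - 3)*16 + 4*1)) = 65/(471*((-33 - 3)*16 + 4)) = 65/(471*(-36*16 + 4)) = 65/(471*(-576 + 4)) = (65/471)/(-572) = (65/471)*(-1/572) = -5/20724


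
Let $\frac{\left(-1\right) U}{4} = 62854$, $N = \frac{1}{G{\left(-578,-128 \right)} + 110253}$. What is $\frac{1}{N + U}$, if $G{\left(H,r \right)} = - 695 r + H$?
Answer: $- \frac{198635}{49940017159} \approx -3.9775 \cdot 10^{-6}$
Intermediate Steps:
$G{\left(H,r \right)} = H - 695 r$
$N = \frac{1}{198635}$ ($N = \frac{1}{\left(-578 - -88960\right) + 110253} = \frac{1}{\left(-578 + 88960\right) + 110253} = \frac{1}{88382 + 110253} = \frac{1}{198635} \approx 5.0344 \cdot 10^{-6}$)
$U = -251416$ ($U = \left(-4\right) 62854 = -251416$)
$\frac{1}{N + U} = \frac{1}{\frac{1}{198635} - 251416} = \frac{1}{- \frac{49940017159}{198635}} = - \frac{198635}{49940017159}$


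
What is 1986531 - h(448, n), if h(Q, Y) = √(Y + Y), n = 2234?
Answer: 1986531 - 2*√1117 ≈ 1.9865e+6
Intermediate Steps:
h(Q, Y) = √2*√Y (h(Q, Y) = √(2*Y) = √2*√Y)
1986531 - h(448, n) = 1986531 - √2*√2234 = 1986531 - 2*√1117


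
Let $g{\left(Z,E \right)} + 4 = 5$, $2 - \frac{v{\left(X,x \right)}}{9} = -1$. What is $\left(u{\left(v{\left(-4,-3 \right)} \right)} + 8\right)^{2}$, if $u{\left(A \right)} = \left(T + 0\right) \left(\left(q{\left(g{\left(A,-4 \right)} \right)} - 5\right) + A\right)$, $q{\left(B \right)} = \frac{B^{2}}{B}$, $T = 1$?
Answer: $961$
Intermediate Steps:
$v{\left(X,x \right)} = 27$ ($v{\left(X,x \right)} = 18 - -9 = 18 + 9 = 27$)
$g{\left(Z,E \right)} = 1$ ($g{\left(Z,E \right)} = -4 + 5 = 1$)
$q{\left(B \right)} = B$
$u{\left(A \right)} = -4 + A$ ($u{\left(A \right)} = \left(1 + 0\right) \left(\left(1 - 5\right) + A\right) = 1 \left(-4 + A\right) = -4 + A$)
$\left(u{\left(v{\left(-4,-3 \right)} \right)} + 8\right)^{2} = \left(\left(-4 + 27\right) + 8\right)^{2} = \left(23 + 8\right)^{2} = 31^{2} = 961$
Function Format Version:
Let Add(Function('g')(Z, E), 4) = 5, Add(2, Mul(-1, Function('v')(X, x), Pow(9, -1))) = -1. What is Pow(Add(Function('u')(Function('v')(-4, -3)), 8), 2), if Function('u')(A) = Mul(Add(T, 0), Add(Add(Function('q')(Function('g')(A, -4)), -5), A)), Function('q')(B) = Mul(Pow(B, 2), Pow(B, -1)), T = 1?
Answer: 961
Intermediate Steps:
Function('v')(X, x) = 27 (Function('v')(X, x) = Add(18, Mul(-9, -1)) = Add(18, 9) = 27)
Function('g')(Z, E) = 1 (Function('g')(Z, E) = Add(-4, 5) = 1)
Function('q')(B) = B
Function('u')(A) = Add(-4, A) (Function('u')(A) = Mul(Add(1, 0), Add(Add(1, -5), A)) = Mul(1, Add(-4, A)) = Add(-4, A))
Pow(Add(Function('u')(Function('v')(-4, -3)), 8), 2) = Pow(Add(Add(-4, 27), 8), 2) = Pow(Add(23, 8), 2) = Pow(31, 2) = 961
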